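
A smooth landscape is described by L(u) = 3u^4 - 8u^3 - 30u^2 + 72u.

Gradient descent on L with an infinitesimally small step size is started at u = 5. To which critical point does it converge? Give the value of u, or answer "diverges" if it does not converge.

L'(u) = 12(u - 3)(u - 1)(u + 2), so L'(5) = 672.
Gradient descent moves in the -L' direction, i.e. u is decreasing.
The nearest critical point in that direction is u = 3, where L'' = 120 > 0 (a local minimum). The iterate converges there.

3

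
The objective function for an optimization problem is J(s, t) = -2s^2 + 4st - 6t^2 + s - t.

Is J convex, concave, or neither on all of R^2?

J is quadratic, so its Hessian is the constant matrix H = [[-4, 4], [4, -12]].
det(H) = 32, tr(H) = -16.
det(H) > 0 and tr(H) < 0, so H is negative definite everywhere: concave.

concave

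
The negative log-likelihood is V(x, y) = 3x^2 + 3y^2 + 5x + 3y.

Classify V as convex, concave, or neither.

V is quadratic, so its Hessian is the constant matrix H = [[6, 0], [0, 6]].
det(H) = 36, tr(H) = 12.
det(H) > 0 and tr(H) > 0, so H is positive definite everywhere: convex.

convex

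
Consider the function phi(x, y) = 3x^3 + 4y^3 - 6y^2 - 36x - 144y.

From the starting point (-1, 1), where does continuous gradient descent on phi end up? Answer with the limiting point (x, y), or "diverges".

phi is separable, so gradient descent decouples: x follows -∂phi/∂x, y follows -∂phi/∂y.
∂phi/∂x = 9(x - 2)(x + 2); at x=-1 this is -27, so x increases.
∂phi/∂y = 12(y - 4)(y + 3); at y=1 this is -144, so y increases.
x converges to its nearest critical value 2 (a local min of the x-part); y converges to 4. The iterate converges to (2, 4).

(2, 4)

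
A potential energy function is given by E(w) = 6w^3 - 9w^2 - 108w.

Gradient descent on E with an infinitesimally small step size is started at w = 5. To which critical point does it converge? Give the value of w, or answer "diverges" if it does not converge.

E'(w) = 18(w - 3)(w + 2), so E'(5) = 252.
Gradient descent moves in the -E' direction, i.e. w is decreasing.
The nearest critical point in that direction is w = 3, where E'' = 90 > 0 (a local minimum). The iterate converges there.

3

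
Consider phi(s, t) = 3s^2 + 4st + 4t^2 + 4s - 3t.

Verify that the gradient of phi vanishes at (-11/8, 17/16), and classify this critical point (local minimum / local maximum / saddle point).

∇phi = (6s + 4t + 4, 4s + 8t - 3); substituting (-11/8, 17/16) gives ∇phi = (0, 0), so (-11/8, 17/16) is indeed a critical point.
The Hessian of phi is constant: H = [[6, 4], [4, 8]].
det(H) = 6·8 − 4² = 32.
det(H) > 0 and tr(H) = 14 > 0, so H is positive definite and the point is a local minimum.

local minimum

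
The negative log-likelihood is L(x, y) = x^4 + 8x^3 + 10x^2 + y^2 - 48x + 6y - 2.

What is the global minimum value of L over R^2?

-40

L(x,y) separates as P(x) + Q(y) − 2, so its minimum is min P + min Q − 2.
P'(x) = 4(x - 1)(x + 3)(x + 4) vanishes at x ∈ {-4, -3, 1}; Q'(y) = 2y + 6 vanishes at y ∈ {-3}.
Local minima of P (where P''>0): P(-4)=96, P(1)=-29. Local minima of Q: Q(-3)=-9.
So the global minimum of L is P(1) + Q(-3) − 2 = -29 − 9 − 2 = -40, attained at (1, -3).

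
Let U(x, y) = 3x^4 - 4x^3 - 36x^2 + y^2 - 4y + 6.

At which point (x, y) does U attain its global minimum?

U(x,y) separates as P(x) + Q(y) + 6, so its minimum is min P + min Q + 6.
P'(x) = 12x(x - 3)(x + 2) vanishes at x ∈ {-2, 0, 3}; Q'(y) = 2y - 4 vanishes at y ∈ {2}.
Local minima of P (where P''>0): P(-2)=-64, P(3)=-189. Local minima of Q: Q(2)=-4.
So the global minimum of U is P(3) + Q(2) + 6 = -189 − 4 + 6 = -187, attained at (3, 2).

(3, 2)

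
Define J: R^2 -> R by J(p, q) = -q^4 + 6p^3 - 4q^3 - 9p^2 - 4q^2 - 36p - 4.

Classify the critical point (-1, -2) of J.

local maximum

The mixed partial ∂²J/∂p∂q is 0, so the Hessian at any point is diag(J_pp, J_qq) = diag(18(2p - 1), -4(3q^2 + 6q + 2)).
At (-1, -2): H = diag(-54, -8).
Both eigenvalues are negative, so H is negative definite: a local maximum.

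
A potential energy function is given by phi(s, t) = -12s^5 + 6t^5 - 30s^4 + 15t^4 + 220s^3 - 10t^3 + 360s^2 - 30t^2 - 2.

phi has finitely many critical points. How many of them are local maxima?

4

phi separates as a function of s plus a function of t, so ∇phi=0 decouples.
∂phi/∂s = -60s(s - 3)(s + 1)(s + 4) = 0 at s ∈ {-4, -1, 0, 3}; ∂phi/∂t = 30t(t - 1)(t + 1)(t + 2) = 0 at t ∈ {-2, -1, 0, 1}.
The Hessian is diagonal: diag(phi_ss, phi_tt). Second derivatives: phi_ss(-4)=5040, phi_ss(-1)=-720, phi_ss(0)=720, phi_ss(3)=-5040; phi_tt(-2)=-180, phi_tt(-1)=60, phi_tt(0)=-60, phi_tt(1)=180.
Local maxima occur where both diagonal entries negative: (-1, -2), (-1, 0), (3, -2), (3, 0). Count: 4.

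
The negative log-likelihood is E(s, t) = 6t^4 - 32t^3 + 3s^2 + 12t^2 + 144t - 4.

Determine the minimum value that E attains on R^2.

E(s,t) separates as P(s) + Q(t) − 4, so its minimum is min P + min Q − 4.
P'(s) = 6s vanishes at s ∈ {0}; Q'(t) = 24(t - 3)(t - 2)(t + 1) vanishes at t ∈ {-1, 2, 3}.
Local minima of P (where P''>0): P(0)=0. Local minima of Q: Q(-1)=-94, Q(3)=162.
So the global minimum of E is P(0) + Q(-1) − 4 = 0 − 94 − 4 = -98, attained at (0, -1).

-98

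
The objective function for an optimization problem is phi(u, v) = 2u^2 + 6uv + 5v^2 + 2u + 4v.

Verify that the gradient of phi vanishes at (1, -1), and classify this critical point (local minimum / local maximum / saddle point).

∇phi = (4u + 6v + 2, 6u + 10v + 4); substituting (1, -1) gives ∇phi = (0, 0), so (1, -1) is indeed a critical point.
The Hessian of phi is constant: H = [[4, 6], [6, 10]].
det(H) = 4·10 − 6² = 4.
det(H) > 0 and tr(H) = 14 > 0, so H is positive definite and the point is a local minimum.

local minimum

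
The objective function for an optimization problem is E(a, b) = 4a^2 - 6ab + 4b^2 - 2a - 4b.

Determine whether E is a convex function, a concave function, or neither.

convex

E is quadratic, so its Hessian is the constant matrix H = [[8, -6], [-6, 8]].
det(H) = 28, tr(H) = 16.
det(H) > 0 and tr(H) > 0, so H is positive definite everywhere: convex.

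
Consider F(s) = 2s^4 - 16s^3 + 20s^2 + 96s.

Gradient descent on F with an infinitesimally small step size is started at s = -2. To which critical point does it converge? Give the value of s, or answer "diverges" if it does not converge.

F'(s) = 8(s - 4)(s - 3)(s + 1), so F'(-2) = -240.
Gradient descent moves in the -F' direction, i.e. s is increasing.
The nearest critical point in that direction is s = -1, where F'' = 160 > 0 (a local minimum). The iterate converges there.

-1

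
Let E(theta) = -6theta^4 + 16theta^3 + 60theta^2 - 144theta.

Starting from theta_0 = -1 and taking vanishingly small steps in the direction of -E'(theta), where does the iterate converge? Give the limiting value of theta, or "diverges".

1

E'(theta) = -24(theta - 3)(theta - 1)(theta + 2), so E'(-1) = -192.
Gradient descent moves in the -E' direction, i.e. theta is increasing.
The nearest critical point in that direction is theta = 1, where E'' = 144 > 0 (a local minimum). The iterate converges there.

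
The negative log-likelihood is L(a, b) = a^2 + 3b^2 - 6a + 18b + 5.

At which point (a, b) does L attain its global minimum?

L(a,b) separates as P(a) + Q(b) + 5, so its minimum is min P + min Q + 5.
P'(a) = 2a - 6 vanishes at a ∈ {3}; Q'(b) = 6b + 18 vanishes at b ∈ {-3}.
Local minima of P (where P''>0): P(3)=-9. Local minima of Q: Q(-3)=-27.
So the global minimum of L is P(3) + Q(-3) + 5 = -9 − 27 + 5 = -31, attained at (3, -3).

(3, -3)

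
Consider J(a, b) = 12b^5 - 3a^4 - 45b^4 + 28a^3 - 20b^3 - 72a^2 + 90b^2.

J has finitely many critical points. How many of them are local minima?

2

J separates as a function of a plus a function of b, so ∇J=0 decouples.
∂J/∂a = -12a(a - 4)(a - 3) = 0 at a ∈ {0, 3, 4}; ∂J/∂b = 60b(b - 3)(b - 1)(b + 1) = 0 at b ∈ {-1, 0, 1, 3}.
The Hessian is diagonal: diag(J_aa, J_bb). Second derivatives: J_aa(0)=-144, J_aa(3)=36, J_aa(4)=-48; J_bb(-1)=-480, J_bb(0)=180, J_bb(1)=-240, J_bb(3)=1440.
Local minima occur where both diagonal entries positive: (3, 0), (3, 3). Count: 2.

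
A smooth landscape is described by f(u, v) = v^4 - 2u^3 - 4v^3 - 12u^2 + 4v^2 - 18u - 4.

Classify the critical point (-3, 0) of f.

local minimum

The mixed partial ∂²f/∂u∂v is 0, so the Hessian at any point is diag(f_uu, f_vv) = diag(-12(u + 2), 4(3v^2 - 6v + 2)).
At (-3, 0): H = diag(12, 8).
Both eigenvalues are positive, so H is positive definite: a local minimum.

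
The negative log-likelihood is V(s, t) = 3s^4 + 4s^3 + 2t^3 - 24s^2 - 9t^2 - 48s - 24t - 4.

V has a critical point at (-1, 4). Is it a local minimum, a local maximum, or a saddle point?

saddle point

The mixed partial ∂²V/∂s∂t is 0, so the Hessian at any point is diag(V_ss, V_tt) = diag(12(3s^2 + 2s - 4), 6(2t - 3)).
At (-1, 4): H = diag(-36, 30).
The eigenvalues have opposite signs, so H is indefinite: a saddle point.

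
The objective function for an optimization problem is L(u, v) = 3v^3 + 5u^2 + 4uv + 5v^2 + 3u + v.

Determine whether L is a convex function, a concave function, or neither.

neither

The term 3v^3 is cubic, so the Hessian is not constant.
∂²L/∂v² = 18v + 10, which takes both signs as v varies (negative for sufficiently negative v). A diagonal entry of the Hessian changing sign means the Hessian is neither positive- nor negative-semidefinite on all of R^2.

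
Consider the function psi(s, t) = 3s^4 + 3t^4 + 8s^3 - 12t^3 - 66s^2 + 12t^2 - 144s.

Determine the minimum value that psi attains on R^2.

-567

psi(s,t) separates as P(s) + Q(t), so its minimum is min P + min Q.
P'(s) = 12(s - 3)(s + 1)(s + 4) vanishes at s ∈ {-4, -1, 3}; Q'(t) = 12t(t - 2)(t - 1) vanishes at t ∈ {0, 1, 2}.
Local minima of P (where P''>0): P(-4)=-224, P(3)=-567. Local minima of Q: Q(0)=0, Q(2)=0.
So the global minimum of psi is P(3) + Q(0) = -567 + 0 = -567, attained at (3, 0).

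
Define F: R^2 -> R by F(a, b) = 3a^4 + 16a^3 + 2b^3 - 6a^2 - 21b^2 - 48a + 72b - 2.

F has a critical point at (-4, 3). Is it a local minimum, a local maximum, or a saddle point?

saddle point

The mixed partial ∂²F/∂a∂b is 0, so the Hessian at any point is diag(F_aa, F_bb) = diag(12(3a^2 + 8a - 1), 6(2b - 7)).
At (-4, 3): H = diag(180, -6).
The eigenvalues have opposite signs, so H is indefinite: a saddle point.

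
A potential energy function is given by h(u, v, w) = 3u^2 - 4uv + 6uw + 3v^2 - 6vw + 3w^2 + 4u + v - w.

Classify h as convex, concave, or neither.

h is quadratic, so its Hessian is the constant matrix H = [[6, -4, 6], [-4, 6, -6], [6, -6, 6]].
Leading principal minors: 6, 20, -24.
Neither pattern holds ⇒ H is indefinite ⇒ neither convex nor concave.

neither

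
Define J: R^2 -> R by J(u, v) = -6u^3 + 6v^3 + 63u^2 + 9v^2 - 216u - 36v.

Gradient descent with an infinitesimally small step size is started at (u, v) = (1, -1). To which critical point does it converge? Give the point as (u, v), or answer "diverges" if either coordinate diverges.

(3, 1)

J is separable, so gradient descent decouples: u follows -∂J/∂u, v follows -∂J/∂v.
∂J/∂u = -18(u - 4)(u - 3); at u=1 this is -108, so u increases.
∂J/∂v = 18(v - 1)(v + 2); at v=-1 this is -36, so v increases.
u converges to its nearest critical value 3 (a local min of the u-part); v converges to 1. The iterate converges to (3, 1).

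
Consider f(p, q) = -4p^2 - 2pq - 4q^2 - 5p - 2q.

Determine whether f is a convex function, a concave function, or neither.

concave

f is quadratic, so its Hessian is the constant matrix H = [[-8, -2], [-2, -8]].
det(H) = 60, tr(H) = -16.
det(H) > 0 and tr(H) < 0, so H is negative definite everywhere: concave.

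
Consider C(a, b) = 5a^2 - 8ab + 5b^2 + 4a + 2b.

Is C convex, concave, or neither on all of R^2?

C is quadratic, so its Hessian is the constant matrix H = [[10, -8], [-8, 10]].
det(H) = 36, tr(H) = 20.
det(H) > 0 and tr(H) > 0, so H is positive definite everywhere: convex.

convex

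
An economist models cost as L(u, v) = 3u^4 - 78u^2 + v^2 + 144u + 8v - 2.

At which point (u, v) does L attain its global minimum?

(-4, -4)

L(u,v) separates as P(u) + Q(v) − 2, so its minimum is min P + min Q − 2.
P'(u) = 12(u - 3)(u - 1)(u + 4) vanishes at u ∈ {-4, 1, 3}; Q'(v) = 2v + 8 vanishes at v ∈ {-4}.
Local minima of P (where P''>0): P(-4)=-1056, P(3)=-27. Local minima of Q: Q(-4)=-16.
So the global minimum of L is P(-4) + Q(-4) − 2 = -1056 − 16 − 2 = -1074, attained at (-4, -4).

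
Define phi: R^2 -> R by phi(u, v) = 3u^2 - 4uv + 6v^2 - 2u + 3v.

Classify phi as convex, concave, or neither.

convex

phi is quadratic, so its Hessian is the constant matrix H = [[6, -4], [-4, 12]].
det(H) = 56, tr(H) = 18.
det(H) > 0 and tr(H) > 0, so H is positive definite everywhere: convex.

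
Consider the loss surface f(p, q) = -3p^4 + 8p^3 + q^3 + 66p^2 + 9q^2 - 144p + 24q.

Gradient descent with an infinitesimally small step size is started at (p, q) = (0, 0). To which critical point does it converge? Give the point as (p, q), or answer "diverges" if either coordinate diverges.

f is separable, so gradient descent decouples: p follows -∂f/∂p, q follows -∂f/∂q.
∂f/∂p = -12(p - 4)(p - 1)(p + 3); at p=0 this is -144, so p increases.
∂f/∂q = 3(q + 2)(q + 4); at q=0 this is 24, so q decreases.
p converges to its nearest critical value 1 (a local min of the p-part); q converges to -2. The iterate converges to (1, -2).

(1, -2)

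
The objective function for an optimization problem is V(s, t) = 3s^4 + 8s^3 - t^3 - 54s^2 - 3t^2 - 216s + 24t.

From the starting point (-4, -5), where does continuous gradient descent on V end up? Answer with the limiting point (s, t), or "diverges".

(-3, -4)

V is separable, so gradient descent decouples: s follows -∂V/∂s, t follows -∂V/∂t.
∂V/∂s = 12(s - 3)(s + 2)(s + 3); at s=-4 this is -168, so s increases.
∂V/∂t = -3(t - 2)(t + 4); at t=-5 this is -21, so t increases.
s converges to its nearest critical value -3 (a local min of the s-part); t converges to -4. The iterate converges to (-3, -4).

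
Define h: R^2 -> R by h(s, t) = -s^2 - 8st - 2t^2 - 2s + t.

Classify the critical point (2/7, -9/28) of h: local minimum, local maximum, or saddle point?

saddle point

The Hessian of h is constant: H = [[-2, -8], [-8, -4]].
det(H) = (-2)·(-4) − (-8)² = -56.
Since det(H) < 0, H is indefinite and the critical point is a saddle point.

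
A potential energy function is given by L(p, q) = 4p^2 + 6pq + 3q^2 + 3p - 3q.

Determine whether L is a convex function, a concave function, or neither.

convex

L is quadratic, so its Hessian is the constant matrix H = [[8, 6], [6, 6]].
det(H) = 12, tr(H) = 14.
det(H) > 0 and tr(H) > 0, so H is positive definite everywhere: convex.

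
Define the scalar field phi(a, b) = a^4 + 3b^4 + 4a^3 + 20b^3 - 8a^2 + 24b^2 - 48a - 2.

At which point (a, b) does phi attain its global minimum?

phi(a,b) separates as P(a) + Q(b) − 2, so its minimum is min P + min Q − 2.
P'(a) = 4(a - 2)(a + 2)(a + 3) vanishes at a ∈ {-3, -2, 2}; Q'(b) = 12b(b + 1)(b + 4) vanishes at b ∈ {-4, -1, 0}.
Local minima of P (where P''>0): P(-3)=45, P(2)=-80. Local minima of Q: Q(-4)=-128, Q(0)=0.
So the global minimum of phi is P(2) + Q(-4) − 2 = -80 − 128 − 2 = -210, attained at (2, -4).

(2, -4)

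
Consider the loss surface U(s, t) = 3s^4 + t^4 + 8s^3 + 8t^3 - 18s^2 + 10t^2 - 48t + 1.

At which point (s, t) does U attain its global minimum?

(-3, 1)

U(s,t) separates as P(s) + Q(t) + 1, so its minimum is min P + min Q + 1.
P'(s) = 12s(s - 1)(s + 3) vanishes at s ∈ {-3, 0, 1}; Q'(t) = 4(t - 1)(t + 3)(t + 4) vanishes at t ∈ {-4, -3, 1}.
Local minima of P (where P''>0): P(-3)=-135, P(1)=-7. Local minima of Q: Q(-4)=96, Q(1)=-29.
So the global minimum of U is P(-3) + Q(1) + 1 = -135 − 29 + 1 = -163, attained at (-3, 1).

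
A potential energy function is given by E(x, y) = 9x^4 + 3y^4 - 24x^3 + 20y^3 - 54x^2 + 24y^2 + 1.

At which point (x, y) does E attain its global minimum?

(3, -4)

E(x,y) separates as P(x) + Q(y) + 1, so its minimum is min P + min Q + 1.
P'(x) = 36x(x - 3)(x + 1) vanishes at x ∈ {-1, 0, 3}; Q'(y) = 12y(y + 1)(y + 4) vanishes at y ∈ {-4, -1, 0}.
Local minima of P (where P''>0): P(-1)=-21, P(3)=-405. Local minima of Q: Q(-4)=-128, Q(0)=0.
So the global minimum of E is P(3) + Q(-4) + 1 = -405 − 128 + 1 = -532, attained at (3, -4).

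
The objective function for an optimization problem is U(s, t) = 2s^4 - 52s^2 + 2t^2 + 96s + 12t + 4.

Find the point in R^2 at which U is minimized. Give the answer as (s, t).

(-4, -3)

U(s,t) separates as P(s) + Q(t) + 4, so its minimum is min P + min Q + 4.
P'(s) = 8(s - 3)(s - 1)(s + 4) vanishes at s ∈ {-4, 1, 3}; Q'(t) = 4(t + 3) vanishes at t ∈ {-3}.
Local minima of P (where P''>0): P(-4)=-704, P(3)=-18. Local minima of Q: Q(-3)=-18.
So the global minimum of U is P(-4) + Q(-3) + 4 = -704 − 18 + 4 = -718, attained at (-4, -3).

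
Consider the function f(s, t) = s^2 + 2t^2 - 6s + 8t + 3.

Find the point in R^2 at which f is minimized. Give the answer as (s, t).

f(s,t) separates as P(s) + Q(t) + 3, so its minimum is min P + min Q + 3.
P'(s) = 2s - 6 vanishes at s ∈ {3}; Q'(t) = 4(t + 2) vanishes at t ∈ {-2}.
Local minima of P (where P''>0): P(3)=-9. Local minima of Q: Q(-2)=-8.
So the global minimum of f is P(3) + Q(-2) + 3 = -9 − 8 + 3 = -14, attained at (3, -2).

(3, -2)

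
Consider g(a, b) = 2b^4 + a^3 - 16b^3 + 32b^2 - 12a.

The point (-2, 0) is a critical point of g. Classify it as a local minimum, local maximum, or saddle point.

saddle point

The mixed partial ∂²g/∂a∂b is 0, so the Hessian at any point is diag(g_aa, g_bb) = diag(6a, 8(3b^2 - 12b + 8)).
At (-2, 0): H = diag(-12, 64).
The eigenvalues have opposite signs, so H is indefinite: a saddle point.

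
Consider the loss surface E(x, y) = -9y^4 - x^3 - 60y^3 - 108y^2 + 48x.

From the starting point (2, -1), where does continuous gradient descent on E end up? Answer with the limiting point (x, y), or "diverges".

(-4, -2)

E is separable, so gradient descent decouples: x follows -∂E/∂x, y follows -∂E/∂y.
∂E/∂x = -3(x - 4)(x + 4); at x=2 this is 36, so x decreases.
∂E/∂y = -36y(y + 2)(y + 3); at y=-1 this is 72, so y decreases.
x converges to its nearest critical value -4 (a local min of the x-part); y converges to -2. The iterate converges to (-4, -2).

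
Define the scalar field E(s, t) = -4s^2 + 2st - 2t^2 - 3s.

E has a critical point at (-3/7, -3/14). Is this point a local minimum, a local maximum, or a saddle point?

local maximum

The Hessian of E is constant: H = [[-8, 2], [2, -4]].
det(H) = (-8)·(-4) − 2² = 28.
det(H) > 0 and tr(H) = -12 < 0, so H is negative definite and the point is a local maximum.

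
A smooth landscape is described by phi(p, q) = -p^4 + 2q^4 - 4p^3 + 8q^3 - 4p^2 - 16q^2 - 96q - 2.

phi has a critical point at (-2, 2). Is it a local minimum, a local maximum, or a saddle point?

saddle point

The mixed partial ∂²phi/∂p∂q is 0, so the Hessian at any point is diag(phi_pp, phi_qq) = diag(-4(3p^2 + 6p + 2), 8(3q^2 + 6q - 4)).
At (-2, 2): H = diag(-8, 160).
The eigenvalues have opposite signs, so H is indefinite: a saddle point.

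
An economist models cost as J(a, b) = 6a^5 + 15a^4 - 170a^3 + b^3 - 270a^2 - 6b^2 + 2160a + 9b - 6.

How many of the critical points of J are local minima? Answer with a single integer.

2

J separates as a function of a plus a function of b, so ∇J=0 decouples.
∂J/∂a = 30(a - 3)(a - 2)(a + 3)(a + 4) = 0 at a ∈ {-4, -3, 2, 3}; ∂J/∂b = 3(b - 3)(b - 1) = 0 at b ∈ {1, 3}.
The Hessian is diagonal: diag(J_aa, J_bb). Second derivatives: J_aa(-4)=-1260, J_aa(-3)=900, J_aa(2)=-900, J_aa(3)=1260; J_bb(1)=-6, J_bb(3)=6.
Local minima occur where both diagonal entries positive: (-3, 3), (3, 3). Count: 2.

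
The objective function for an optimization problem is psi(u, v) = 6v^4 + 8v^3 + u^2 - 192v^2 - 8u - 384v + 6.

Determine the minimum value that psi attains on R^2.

psi(u,v) separates as P(u) + Q(v) + 6, so its minimum is min P + min Q + 6.
P'(u) = 2u - 8 vanishes at u ∈ {4}; Q'(v) = 24(v - 4)(v + 1)(v + 4) vanishes at v ∈ {-4, -1, 4}.
Local minima of P (where P''>0): P(4)=-16. Local minima of Q: Q(-4)=-512, Q(4)=-2560.
So the global minimum of psi is P(4) + Q(4) + 6 = -16 − 2560 + 6 = -2570, attained at (4, 4).

-2570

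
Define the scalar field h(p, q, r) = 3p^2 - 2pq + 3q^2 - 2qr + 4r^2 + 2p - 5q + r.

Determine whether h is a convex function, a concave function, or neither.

convex

h is quadratic, so its Hessian is the constant matrix H = [[6, -2, 0], [-2, 6, -2], [0, -2, 8]].
Leading principal minors: 6, 32, 232.
All positive ⇒ H ≻ 0 ⇒ convex.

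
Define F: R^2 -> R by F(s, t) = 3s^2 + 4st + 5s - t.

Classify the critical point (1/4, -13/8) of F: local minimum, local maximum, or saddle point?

saddle point

The Hessian of F is constant: H = [[6, 4], [4, 0]].
det(H) = 6·0 − 4² = -16.
Since det(H) < 0, H is indefinite and the critical point is a saddle point.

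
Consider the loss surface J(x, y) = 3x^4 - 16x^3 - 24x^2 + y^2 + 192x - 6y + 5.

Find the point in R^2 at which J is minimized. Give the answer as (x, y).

(-2, 3)

J(x,y) separates as P(x) + Q(y) + 5, so its minimum is min P + min Q + 5.
P'(x) = 12(x - 4)(x - 2)(x + 2) vanishes at x ∈ {-2, 2, 4}; Q'(y) = 2y - 6 vanishes at y ∈ {3}.
Local minima of P (where P''>0): P(-2)=-304, P(4)=128. Local minima of Q: Q(3)=-9.
So the global minimum of J is P(-2) + Q(3) + 5 = -304 − 9 + 5 = -308, attained at (-2, 3).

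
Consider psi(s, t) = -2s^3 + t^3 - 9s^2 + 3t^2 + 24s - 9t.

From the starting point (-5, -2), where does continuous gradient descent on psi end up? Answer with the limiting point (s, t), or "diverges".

(-4, 1)

psi is separable, so gradient descent decouples: s follows -∂psi/∂s, t follows -∂psi/∂t.
∂psi/∂s = -6(s - 1)(s + 4); at s=-5 this is -36, so s increases.
∂psi/∂t = 3(t - 1)(t + 3); at t=-2 this is -9, so t increases.
s converges to its nearest critical value -4 (a local min of the s-part); t converges to 1. The iterate converges to (-4, 1).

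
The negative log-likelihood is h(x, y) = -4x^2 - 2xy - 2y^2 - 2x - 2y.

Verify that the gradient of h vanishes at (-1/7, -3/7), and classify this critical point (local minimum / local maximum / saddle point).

local maximum

∇h = (-8x - 2y - 2, -2x - 4y - 2); substituting (-1/7, -3/7) gives ∇h = (0, 0), so (-1/7, -3/7) is indeed a critical point.
The Hessian of h is constant: H = [[-8, -2], [-2, -4]].
det(H) = (-8)·(-4) − (-2)² = 28.
det(H) > 0 and tr(H) = -12 < 0, so H is negative definite and the point is a local maximum.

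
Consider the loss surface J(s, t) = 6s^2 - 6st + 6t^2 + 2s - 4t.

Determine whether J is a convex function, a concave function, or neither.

convex

J is quadratic, so its Hessian is the constant matrix H = [[12, -6], [-6, 12]].
det(H) = 108, tr(H) = 24.
det(H) > 0 and tr(H) > 0, so H is positive definite everywhere: convex.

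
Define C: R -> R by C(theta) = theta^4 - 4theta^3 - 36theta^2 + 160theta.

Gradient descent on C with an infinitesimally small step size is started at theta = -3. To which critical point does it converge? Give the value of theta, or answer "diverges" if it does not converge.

C'(theta) = 4(theta - 5)(theta - 2)(theta + 4), so C'(-3) = 160.
Gradient descent moves in the -C' direction, i.e. theta is decreasing.
The nearest critical point in that direction is theta = -4, where C'' = 216 > 0 (a local minimum). The iterate converges there.

-4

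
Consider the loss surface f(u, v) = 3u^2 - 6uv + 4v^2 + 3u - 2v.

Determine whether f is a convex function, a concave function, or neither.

convex

f is quadratic, so its Hessian is the constant matrix H = [[6, -6], [-6, 8]].
det(H) = 12, tr(H) = 14.
det(H) > 0 and tr(H) > 0, so H is positive definite everywhere: convex.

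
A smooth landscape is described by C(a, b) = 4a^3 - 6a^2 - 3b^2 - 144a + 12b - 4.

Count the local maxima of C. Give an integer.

C separates as a function of a plus a function of b, so ∇C=0 decouples.
∂C/∂a = 12(a - 4)(a + 3) = 0 at a ∈ {-3, 4}; ∂C/∂b = -6(b - 2) = 0 at b ∈ {2}.
The Hessian is diagonal: diag(C_aa, C_bb). Second derivatives: C_aa(-3)=-84, C_aa(4)=84; C_bb(2)=-6.
Local maxima occur where both diagonal entries negative: (-3, 2). Count: 1.

1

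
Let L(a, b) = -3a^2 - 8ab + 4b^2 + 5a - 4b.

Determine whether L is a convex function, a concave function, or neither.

L is quadratic, so its Hessian is the constant matrix H = [[-6, -8], [-8, 8]].
det(H) = -112, tr(H) = 2.
det(H) < 0, so H is indefinite: neither convex nor concave.

neither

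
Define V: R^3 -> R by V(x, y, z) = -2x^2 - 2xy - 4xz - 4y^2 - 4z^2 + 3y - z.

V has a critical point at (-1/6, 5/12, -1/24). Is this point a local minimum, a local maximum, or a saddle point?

local maximum

The Hessian is constant: H = [[-4, -2, -4], [-2, -8, 0], [-4, 0, -8]].
Leading principal minors: Δ₁ = -4, Δ₂ = 28, Δ₃ = -96.
The minors alternate sign starting negative (−, +, −), so H is negative definite: a local maximum.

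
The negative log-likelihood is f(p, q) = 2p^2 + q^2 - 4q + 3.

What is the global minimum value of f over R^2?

f(p,q) separates as A(p) + B(q) + 3, so its minimum is min A + min B + 3.
A'(p) = 4p vanishes at p ∈ {0}; B'(q) = 2q - 4 vanishes at q ∈ {2}.
Local minima of A (where A''>0): A(0)=0. Local minima of B: B(2)=-4.
So the global minimum of f is A(0) + B(2) + 3 = 0 − 4 + 3 = -1, attained at (0, 2).

-1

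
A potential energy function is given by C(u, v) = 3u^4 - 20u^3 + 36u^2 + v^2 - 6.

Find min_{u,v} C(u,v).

C(u,v) separates as P(u) + Q(v) − 6, so its minimum is min P + min Q − 6.
P'(u) = 12u(u - 3)(u - 2) vanishes at u ∈ {0, 2, 3}; Q'(v) = 2v vanishes at v ∈ {0}.
Local minima of P (where P''>0): P(0)=0, P(3)=27. Local minima of Q: Q(0)=0.
So the global minimum of C is P(0) + Q(0) − 6 = 0 + 0 − 6 = -6, attained at (0, 0).

-6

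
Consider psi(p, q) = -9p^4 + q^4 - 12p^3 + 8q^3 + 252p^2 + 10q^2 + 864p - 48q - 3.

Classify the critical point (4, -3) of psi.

The mixed partial ∂²psi/∂p∂q is 0, so the Hessian at any point is diag(psi_pp, psi_qq) = diag(36(-3p^2 - 2p + 14), 4(3q^2 + 12q + 5)).
At (4, -3): H = diag(-1512, -16).
Both eigenvalues are negative, so H is negative definite: a local maximum.

local maximum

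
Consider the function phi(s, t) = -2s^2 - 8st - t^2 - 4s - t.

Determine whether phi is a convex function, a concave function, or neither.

neither

phi is quadratic, so its Hessian is the constant matrix H = [[-4, -8], [-8, -2]].
det(H) = -56, tr(H) = -6.
det(H) < 0, so H is indefinite: neither convex nor concave.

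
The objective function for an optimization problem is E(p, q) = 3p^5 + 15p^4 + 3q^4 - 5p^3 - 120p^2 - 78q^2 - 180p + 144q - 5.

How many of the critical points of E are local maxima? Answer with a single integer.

2

E separates as a function of p plus a function of q, so ∇E=0 decouples.
∂E/∂p = 15(p - 2)(p + 1)(p + 2)(p + 3) = 0 at p ∈ {-3, -2, -1, 2}; ∂E/∂q = 12(q - 3)(q - 1)(q + 4) = 0 at q ∈ {-4, 1, 3}.
The Hessian is diagonal: diag(E_pp, E_qq). Second derivatives: E_pp(-3)=-150, E_pp(-2)=60, E_pp(-1)=-90, E_pp(2)=900; E_qq(-4)=420, E_qq(1)=-120, E_qq(3)=168.
Local maxima occur where both diagonal entries negative: (-3, 1), (-1, 1). Count: 2.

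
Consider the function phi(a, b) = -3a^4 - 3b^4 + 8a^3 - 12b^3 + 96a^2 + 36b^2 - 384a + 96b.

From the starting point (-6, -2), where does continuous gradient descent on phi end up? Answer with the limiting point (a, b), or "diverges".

phi is separable, so gradient descent decouples: a follows -∂phi/∂a, b follows -∂phi/∂b.
∂phi/∂a = -12(a - 4)(a - 2)(a + 4); at a=-6 this is 1920, so a decreases.
∂phi/∂b = -12(b - 2)(b + 1)(b + 4); at b=-2 this is -96, so b increases.
The a-coordinate has no critical point in that direction and runs off to infinity.

diverges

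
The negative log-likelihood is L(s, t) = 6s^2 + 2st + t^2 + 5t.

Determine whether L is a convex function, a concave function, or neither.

convex

L is quadratic, so its Hessian is the constant matrix H = [[12, 2], [2, 2]].
det(H) = 20, tr(H) = 14.
det(H) > 0 and tr(H) > 0, so H is positive definite everywhere: convex.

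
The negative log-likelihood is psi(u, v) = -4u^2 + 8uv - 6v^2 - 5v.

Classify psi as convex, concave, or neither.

psi is quadratic, so its Hessian is the constant matrix H = [[-8, 8], [8, -12]].
det(H) = 32, tr(H) = -20.
det(H) > 0 and tr(H) < 0, so H is negative definite everywhere: concave.

concave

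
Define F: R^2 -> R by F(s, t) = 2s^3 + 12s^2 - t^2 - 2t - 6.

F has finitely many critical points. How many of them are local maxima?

F separates as a function of s plus a function of t, so ∇F=0 decouples.
∂F/∂s = 6s(s + 4) = 0 at s ∈ {-4, 0}; ∂F/∂t = -2(t + 1) = 0 at t ∈ {-1}.
The Hessian is diagonal: diag(F_ss, F_tt). Second derivatives: F_ss(-4)=-24, F_ss(0)=24; F_tt(-1)=-2.
Local maxima occur where both diagonal entries negative: (-4, -1). Count: 1.

1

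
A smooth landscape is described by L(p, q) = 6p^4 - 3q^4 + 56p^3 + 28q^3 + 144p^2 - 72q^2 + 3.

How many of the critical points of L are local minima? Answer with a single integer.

L separates as a function of p plus a function of q, so ∇L=0 decouples.
∂L/∂p = 24p(p + 3)(p + 4) = 0 at p ∈ {-4, -3, 0}; ∂L/∂q = -12q(q - 4)(q - 3) = 0 at q ∈ {0, 3, 4}.
The Hessian is diagonal: diag(L_pp, L_qq). Second derivatives: L_pp(-4)=96, L_pp(-3)=-72, L_pp(0)=288; L_qq(0)=-144, L_qq(3)=36, L_qq(4)=-48.
Local minima occur where both diagonal entries positive: (-4, 3), (0, 3). Count: 2.

2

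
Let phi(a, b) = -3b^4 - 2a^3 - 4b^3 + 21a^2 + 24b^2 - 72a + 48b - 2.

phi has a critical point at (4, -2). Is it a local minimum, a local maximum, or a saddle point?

The mixed partial ∂²phi/∂a∂b is 0, so the Hessian at any point is diag(phi_aa, phi_bb) = diag(6(-2a + 7), 12(-3b^2 - 2b + 4)).
At (4, -2): H = diag(-6, -48).
Both eigenvalues are negative, so H is negative definite: a local maximum.

local maximum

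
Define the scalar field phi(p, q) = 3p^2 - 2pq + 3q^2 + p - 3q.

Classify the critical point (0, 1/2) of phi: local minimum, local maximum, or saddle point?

local minimum

The Hessian of phi is constant: H = [[6, -2], [-2, 6]].
det(H) = 6·6 − (-2)² = 32.
det(H) > 0 and tr(H) = 12 > 0, so H is positive definite and the point is a local minimum.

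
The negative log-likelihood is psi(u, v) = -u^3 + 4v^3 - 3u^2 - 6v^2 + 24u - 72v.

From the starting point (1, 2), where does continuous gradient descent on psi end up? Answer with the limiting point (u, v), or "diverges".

(-4, 3)

psi is separable, so gradient descent decouples: u follows -∂psi/∂u, v follows -∂psi/∂v.
∂psi/∂u = -3(u - 2)(u + 4); at u=1 this is 15, so u decreases.
∂psi/∂v = 12(v - 3)(v + 2); at v=2 this is -48, so v increases.
u converges to its nearest critical value -4 (a local min of the u-part); v converges to 3. The iterate converges to (-4, 3).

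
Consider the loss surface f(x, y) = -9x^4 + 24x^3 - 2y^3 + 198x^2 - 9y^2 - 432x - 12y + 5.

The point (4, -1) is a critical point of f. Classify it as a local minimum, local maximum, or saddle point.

The mixed partial ∂²f/∂x∂y is 0, so the Hessian at any point is diag(f_xx, f_yy) = diag(36(-3x^2 + 4x + 11), -6(2y + 3)).
At (4, -1): H = diag(-756, -6).
Both eigenvalues are negative, so H is negative definite: a local maximum.

local maximum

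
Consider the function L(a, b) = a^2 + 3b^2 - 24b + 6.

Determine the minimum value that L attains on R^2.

L(a,b) separates as P(a) + Q(b) + 6, so its minimum is min P + min Q + 6.
P'(a) = 2a vanishes at a ∈ {0}; Q'(b) = 6b - 24 vanishes at b ∈ {4}.
Local minima of P (where P''>0): P(0)=0. Local minima of Q: Q(4)=-48.
So the global minimum of L is P(0) + Q(4) + 6 = 0 − 48 + 6 = -42, attained at (0, 4).

-42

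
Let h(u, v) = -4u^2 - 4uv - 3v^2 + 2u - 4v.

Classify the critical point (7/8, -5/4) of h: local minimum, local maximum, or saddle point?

The Hessian of h is constant: H = [[-8, -4], [-4, -6]].
det(H) = (-8)·(-6) − (-4)² = 32.
det(H) > 0 and tr(H) = -14 < 0, so H is negative definite and the point is a local maximum.

local maximum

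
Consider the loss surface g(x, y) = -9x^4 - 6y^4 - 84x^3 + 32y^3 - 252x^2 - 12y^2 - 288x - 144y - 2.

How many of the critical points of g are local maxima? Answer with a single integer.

g separates as a function of x plus a function of y, so ∇g=0 decouples.
∂g/∂x = -36(x + 1)(x + 2)(x + 4) = 0 at x ∈ {-4, -2, -1}; ∂g/∂y = -24(y - 3)(y - 2)(y + 1) = 0 at y ∈ {-1, 2, 3}.
The Hessian is diagonal: diag(g_xx, g_yy). Second derivatives: g_xx(-4)=-216, g_xx(-2)=72, g_xx(-1)=-108; g_yy(-1)=-288, g_yy(2)=72, g_yy(3)=-96.
Local maxima occur where both diagonal entries negative: (-4, -1), (-4, 3), (-1, -1), (-1, 3). Count: 4.

4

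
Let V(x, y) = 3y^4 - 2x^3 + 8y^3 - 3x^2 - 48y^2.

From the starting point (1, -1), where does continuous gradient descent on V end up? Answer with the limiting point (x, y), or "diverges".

diverges

V is separable, so gradient descent decouples: x follows -∂V/∂x, y follows -∂V/∂y.
∂V/∂x = -6x(x + 1); at x=1 this is -12, so x increases.
∂V/∂y = 12y(y - 2)(y + 4); at y=-1 this is 108, so y decreases.
The x-coordinate has no critical point in that direction and runs off to infinity.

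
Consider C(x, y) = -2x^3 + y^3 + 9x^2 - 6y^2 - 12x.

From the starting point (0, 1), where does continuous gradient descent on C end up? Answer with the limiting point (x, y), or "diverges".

(1, 4)

C is separable, so gradient descent decouples: x follows -∂C/∂x, y follows -∂C/∂y.
∂C/∂x = -6(x - 2)(x - 1); at x=0 this is -12, so x increases.
∂C/∂y = 3y(y - 4); at y=1 this is -9, so y increases.
x converges to its nearest critical value 1 (a local min of the x-part); y converges to 4. The iterate converges to (1, 4).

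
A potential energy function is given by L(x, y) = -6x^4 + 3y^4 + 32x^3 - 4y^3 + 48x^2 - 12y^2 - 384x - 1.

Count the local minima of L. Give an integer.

L separates as a function of x plus a function of y, so ∇L=0 decouples.
∂L/∂x = -24(x - 4)(x - 2)(x + 2) = 0 at x ∈ {-2, 2, 4}; ∂L/∂y = 12y(y - 2)(y + 1) = 0 at y ∈ {-1, 0, 2}.
The Hessian is diagonal: diag(L_xx, L_yy). Second derivatives: L_xx(-2)=-576, L_xx(2)=192, L_xx(4)=-288; L_yy(-1)=36, L_yy(0)=-24, L_yy(2)=72.
Local minima occur where both diagonal entries positive: (2, -1), (2, 2). Count: 2.

2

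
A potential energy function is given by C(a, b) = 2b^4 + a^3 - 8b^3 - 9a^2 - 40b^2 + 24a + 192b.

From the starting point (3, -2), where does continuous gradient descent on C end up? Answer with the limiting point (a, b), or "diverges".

C is separable, so gradient descent decouples: a follows -∂C/∂a, b follows -∂C/∂b.
∂C/∂a = 3(a - 4)(a - 2); at a=3 this is -3, so a increases.
∂C/∂b = 8(b - 4)(b - 2)(b + 3); at b=-2 this is 192, so b decreases.
a converges to its nearest critical value 4 (a local min of the a-part); b converges to -3. The iterate converges to (4, -3).

(4, -3)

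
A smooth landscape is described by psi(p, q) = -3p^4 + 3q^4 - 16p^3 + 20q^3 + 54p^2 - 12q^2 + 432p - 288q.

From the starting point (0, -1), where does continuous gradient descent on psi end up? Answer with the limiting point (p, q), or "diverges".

(-3, 2)

psi is separable, so gradient descent decouples: p follows -∂psi/∂p, q follows -∂psi/∂q.
∂psi/∂p = -12(p - 3)(p + 3)(p + 4); at p=0 this is 432, so p decreases.
∂psi/∂q = 12(q - 2)(q + 3)(q + 4); at q=-1 this is -216, so q increases.
p converges to its nearest critical value -3 (a local min of the p-part); q converges to 2. The iterate converges to (-3, 2).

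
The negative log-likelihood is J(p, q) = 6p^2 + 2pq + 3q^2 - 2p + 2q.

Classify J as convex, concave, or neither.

convex

J is quadratic, so its Hessian is the constant matrix H = [[12, 2], [2, 6]].
det(H) = 68, tr(H) = 18.
det(H) > 0 and tr(H) > 0, so H is positive definite everywhere: convex.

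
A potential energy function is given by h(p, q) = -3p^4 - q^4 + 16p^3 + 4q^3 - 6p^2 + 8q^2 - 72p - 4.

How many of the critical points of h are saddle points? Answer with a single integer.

4

h separates as a function of p plus a function of q, so ∇h=0 decouples.
∂h/∂p = -12(p - 3)(p - 2)(p + 1) = 0 at p ∈ {-1, 2, 3}; ∂h/∂q = -4q(q - 4)(q + 1) = 0 at q ∈ {-1, 0, 4}.
The Hessian is diagonal: diag(h_pp, h_qq). Second derivatives: h_pp(-1)=-144, h_pp(2)=36, h_pp(3)=-48; h_qq(-1)=-20, h_qq(0)=16, h_qq(4)=-80.
Saddle points occur where the two diagonal entries have opposite signs: (-1, 0), (2, -1), (2, 4), (3, 0). Count: 4.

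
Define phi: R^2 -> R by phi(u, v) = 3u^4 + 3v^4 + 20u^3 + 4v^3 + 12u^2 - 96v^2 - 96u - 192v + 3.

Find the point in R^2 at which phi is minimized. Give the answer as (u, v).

(1, 4)

phi(u,v) separates as P(u) + Q(v) + 3, so its minimum is min P + min Q + 3.
P'(u) = 12(u - 1)(u + 2)(u + 4) vanishes at u ∈ {-4, -2, 1}; Q'(v) = 12(v - 4)(v + 1)(v + 4) vanishes at v ∈ {-4, -1, 4}.
Local minima of P (where P''>0): P(-4)=64, P(1)=-61. Local minima of Q: Q(-4)=-256, Q(4)=-1280.
So the global minimum of phi is P(1) + Q(4) + 3 = -61 − 1280 + 3 = -1338, attained at (1, 4).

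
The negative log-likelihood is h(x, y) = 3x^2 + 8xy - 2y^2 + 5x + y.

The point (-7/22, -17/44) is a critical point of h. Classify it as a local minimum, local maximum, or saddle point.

The Hessian of h is constant: H = [[6, 8], [8, -4]].
det(H) = 6·(-4) − 8² = -88.
Since det(H) < 0, H is indefinite and the critical point is a saddle point.

saddle point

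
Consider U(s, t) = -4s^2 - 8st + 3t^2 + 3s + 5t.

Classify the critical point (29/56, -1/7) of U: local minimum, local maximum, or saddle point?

The Hessian of U is constant: H = [[-8, -8], [-8, 6]].
det(H) = (-8)·6 − (-8)² = -112.
Since det(H) < 0, H is indefinite and the critical point is a saddle point.

saddle point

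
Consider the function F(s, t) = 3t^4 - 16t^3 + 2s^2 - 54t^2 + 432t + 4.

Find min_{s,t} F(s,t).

F(s,t) separates as P(s) + Q(t) + 4, so its minimum is min P + min Q + 4.
P'(s) = 4s vanishes at s ∈ {0}; Q'(t) = 12(t - 4)(t - 3)(t + 3) vanishes at t ∈ {-3, 3, 4}.
Local minima of P (where P''>0): P(0)=0. Local minima of Q: Q(-3)=-1107, Q(4)=608.
So the global minimum of F is P(0) + Q(-3) + 4 = 0 − 1107 + 4 = -1103, attained at (0, -3).

-1103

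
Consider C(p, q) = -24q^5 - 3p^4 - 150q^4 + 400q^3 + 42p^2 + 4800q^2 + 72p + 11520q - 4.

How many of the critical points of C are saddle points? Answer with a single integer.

6

C separates as a function of p plus a function of q, so ∇C=0 decouples.
∂C/∂p = -12(p - 3)(p + 1)(p + 2) = 0 at p ∈ {-2, -1, 3}; ∂C/∂q = -120(q - 4)(q + 2)(q + 3)(q + 4) = 0 at q ∈ {-4, -3, -2, 4}.
The Hessian is diagonal: diag(C_pp, C_qq). Second derivatives: C_pp(-2)=-60, C_pp(-1)=48, C_pp(3)=-240; C_qq(-4)=1920, C_qq(-3)=-840, C_qq(-2)=1440, C_qq(4)=-40320.
Saddle points occur where the two diagonal entries have opposite signs: (-2, -4), (-2, -2), (-1, -3), (-1, 4), (3, -4), (3, -2). Count: 6.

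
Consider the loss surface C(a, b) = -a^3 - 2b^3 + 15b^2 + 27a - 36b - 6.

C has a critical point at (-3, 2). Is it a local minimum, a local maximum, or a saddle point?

The mixed partial ∂²C/∂a∂b is 0, so the Hessian at any point is diag(C_aa, C_bb) = diag(-6a, 6(-2b + 5)).
At (-3, 2): H = diag(18, 6).
Both eigenvalues are positive, so H is positive definite: a local minimum.

local minimum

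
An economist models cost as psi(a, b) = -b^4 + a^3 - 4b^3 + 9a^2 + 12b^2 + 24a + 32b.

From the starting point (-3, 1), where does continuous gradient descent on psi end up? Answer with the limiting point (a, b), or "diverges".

(-2, -1)

psi is separable, so gradient descent decouples: a follows -∂psi/∂a, b follows -∂psi/∂b.
∂psi/∂a = 3(a + 2)(a + 4); at a=-3 this is -3, so a increases.
∂psi/∂b = -4(b - 2)(b + 1)(b + 4); at b=1 this is 40, so b decreases.
a converges to its nearest critical value -2 (a local min of the a-part); b converges to -1. The iterate converges to (-2, -1).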